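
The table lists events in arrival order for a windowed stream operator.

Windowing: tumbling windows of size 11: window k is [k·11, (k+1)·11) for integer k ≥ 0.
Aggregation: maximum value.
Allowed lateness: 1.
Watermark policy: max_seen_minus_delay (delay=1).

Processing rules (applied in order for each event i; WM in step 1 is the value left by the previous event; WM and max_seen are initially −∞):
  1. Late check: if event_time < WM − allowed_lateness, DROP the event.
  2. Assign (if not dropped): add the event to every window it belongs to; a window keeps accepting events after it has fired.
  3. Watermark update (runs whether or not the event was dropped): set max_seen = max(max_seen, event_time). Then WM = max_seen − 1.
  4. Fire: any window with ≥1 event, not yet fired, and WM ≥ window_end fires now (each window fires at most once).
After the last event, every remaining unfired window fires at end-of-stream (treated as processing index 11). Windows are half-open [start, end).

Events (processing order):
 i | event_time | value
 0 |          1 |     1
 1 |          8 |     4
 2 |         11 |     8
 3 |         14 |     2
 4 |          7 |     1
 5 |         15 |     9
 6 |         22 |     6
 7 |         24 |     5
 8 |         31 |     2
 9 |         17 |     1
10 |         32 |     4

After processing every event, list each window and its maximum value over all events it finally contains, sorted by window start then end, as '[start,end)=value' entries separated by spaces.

[0,11)=4 [11,22)=9 [22,33)=6

i=0 t=1 v=1: → [0,11); WM=0
i=1 t=8 v=4: → [0,11); WM=7
i=2 t=11 v=8: → [11,22); WM=10
i=3 t=14 v=2: → [11,22); WM=13; [0,11) fires=4
i=4 t=7 v=1: DROP (t<13-1); WM=13
i=5 t=15 v=9: → [11,22); WM=14
i=6 t=22 v=6: → [22,33); WM=21
i=7 t=24 v=5: → [22,33); WM=23; [11,22) fires=9
i=8 t=31 v=2: → [22,33); WM=30
i=9 t=17 v=1: DROP (t<30-1); WM=30
i=10 t=32 v=4: → [22,33); WM=31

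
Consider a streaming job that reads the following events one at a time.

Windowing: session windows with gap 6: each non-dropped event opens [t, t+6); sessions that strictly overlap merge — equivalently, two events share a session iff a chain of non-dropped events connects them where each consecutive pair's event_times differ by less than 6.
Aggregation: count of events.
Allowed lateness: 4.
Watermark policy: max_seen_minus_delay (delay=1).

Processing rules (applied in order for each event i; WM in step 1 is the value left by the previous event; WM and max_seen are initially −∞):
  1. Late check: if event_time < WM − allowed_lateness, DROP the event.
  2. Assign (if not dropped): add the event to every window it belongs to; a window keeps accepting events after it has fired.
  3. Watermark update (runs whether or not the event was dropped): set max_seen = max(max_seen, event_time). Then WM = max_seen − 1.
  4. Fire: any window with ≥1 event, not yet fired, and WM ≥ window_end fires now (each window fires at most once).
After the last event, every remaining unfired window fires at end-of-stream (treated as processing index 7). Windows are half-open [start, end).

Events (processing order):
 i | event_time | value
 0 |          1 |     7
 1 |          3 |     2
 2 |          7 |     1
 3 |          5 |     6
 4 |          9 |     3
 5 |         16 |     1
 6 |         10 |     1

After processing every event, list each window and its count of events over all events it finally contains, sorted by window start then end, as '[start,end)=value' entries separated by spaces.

i=0 t=1 v=7: → [1,7); WM=0
i=1 t=3 v=2: → [1,9); WM=2
i=2 t=7 v=1: → [1,13); WM=6
i=3 t=5 v=6: → [1,13); WM=6
i=4 t=9 v=3: → [1,15); WM=8
i=5 t=16 v=1: → [16,22); WM=15
i=6 t=10 v=1: DROP (t<15-4); WM=15

[1,15)=5 [16,22)=1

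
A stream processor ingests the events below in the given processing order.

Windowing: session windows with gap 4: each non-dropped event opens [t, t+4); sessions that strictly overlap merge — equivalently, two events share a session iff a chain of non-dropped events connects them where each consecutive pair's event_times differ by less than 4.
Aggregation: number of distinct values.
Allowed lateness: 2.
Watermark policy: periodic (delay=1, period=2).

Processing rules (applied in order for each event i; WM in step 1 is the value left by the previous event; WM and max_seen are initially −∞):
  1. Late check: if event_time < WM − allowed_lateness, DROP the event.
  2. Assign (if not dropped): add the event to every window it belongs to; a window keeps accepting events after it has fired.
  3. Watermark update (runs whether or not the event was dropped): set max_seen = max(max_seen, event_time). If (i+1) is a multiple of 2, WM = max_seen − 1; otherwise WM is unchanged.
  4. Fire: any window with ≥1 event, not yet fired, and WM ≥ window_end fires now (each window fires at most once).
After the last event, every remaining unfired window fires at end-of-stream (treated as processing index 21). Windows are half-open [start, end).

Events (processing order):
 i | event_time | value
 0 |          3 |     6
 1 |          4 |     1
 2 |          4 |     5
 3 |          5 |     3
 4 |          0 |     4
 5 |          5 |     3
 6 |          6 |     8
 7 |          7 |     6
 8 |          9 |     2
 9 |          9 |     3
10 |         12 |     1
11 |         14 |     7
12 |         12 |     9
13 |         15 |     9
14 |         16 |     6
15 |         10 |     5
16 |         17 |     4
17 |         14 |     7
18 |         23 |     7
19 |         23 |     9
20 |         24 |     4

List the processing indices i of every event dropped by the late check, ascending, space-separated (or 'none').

i=0 t=3 v=6: → [3,7); WM=−∞
i=1 t=4 v=1: → [3,8); WM=3
i=2 t=4 v=5: → [3,8); WM=3
i=3 t=5 v=3: → [3,9); WM=4
i=4 t=0 v=4: DROP (t<4-2); WM=4
i=5 t=5 v=3: → [3,9); WM=4
i=6 t=6 v=8: → [3,10); WM=4
i=7 t=7 v=6: → [3,11); WM=6
i=8 t=9 v=2: → [3,13); WM=6
i=9 t=9 v=3: → [3,13); WM=8
i=10 t=12 v=1: → [3,16); WM=8
i=11 t=14 v=7: → [3,18); WM=13
i=12 t=12 v=9: → [3,18); WM=13
i=13 t=15 v=9: → [3,19); WM=14
i=14 t=16 v=6: → [3,20); WM=14
i=15 t=10 v=5: DROP (t<14-2); WM=15
i=16 t=17 v=4: → [3,21); WM=15
i=17 t=14 v=7: → [3,21); WM=16
i=18 t=23 v=7: → [23,27); WM=16
i=19 t=23 v=9: → [23,27); WM=22
i=20 t=24 v=4: → [23,28); WM=22

4 15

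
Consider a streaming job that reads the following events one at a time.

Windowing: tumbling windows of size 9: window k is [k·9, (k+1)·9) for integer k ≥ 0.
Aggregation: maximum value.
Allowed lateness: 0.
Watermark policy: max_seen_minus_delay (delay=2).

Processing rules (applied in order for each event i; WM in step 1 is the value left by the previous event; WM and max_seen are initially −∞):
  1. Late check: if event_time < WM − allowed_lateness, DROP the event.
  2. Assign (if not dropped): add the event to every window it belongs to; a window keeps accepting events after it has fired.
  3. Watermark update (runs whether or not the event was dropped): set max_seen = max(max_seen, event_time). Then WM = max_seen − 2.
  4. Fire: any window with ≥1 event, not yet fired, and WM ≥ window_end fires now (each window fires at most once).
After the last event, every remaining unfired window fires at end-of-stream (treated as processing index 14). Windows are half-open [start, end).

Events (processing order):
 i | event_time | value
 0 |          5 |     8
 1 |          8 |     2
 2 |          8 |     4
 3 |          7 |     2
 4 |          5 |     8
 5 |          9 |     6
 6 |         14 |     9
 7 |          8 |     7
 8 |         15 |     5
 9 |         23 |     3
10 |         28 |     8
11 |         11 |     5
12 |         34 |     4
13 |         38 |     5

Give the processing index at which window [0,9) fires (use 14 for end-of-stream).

6

i=0 t=5 v=8: → [0,9); WM=3
i=1 t=8 v=2: → [0,9); WM=6
i=2 t=8 v=4: → [0,9); WM=6
i=3 t=7 v=2: → [0,9); WM=6
i=4 t=5 v=8: DROP (t<6-0); WM=6
i=5 t=9 v=6: → [9,18); WM=7
i=6 t=14 v=9: → [9,18); WM=12; [0,9) fires=8
i=7 t=8 v=7: DROP (t<12-0); WM=12
i=8 t=15 v=5: → [9,18); WM=13
i=9 t=23 v=3: → [18,27); WM=21; [9,18) fires=9
i=10 t=28 v=8: → [27,36); WM=26
i=11 t=11 v=5: DROP (t<26-0); WM=26
i=12 t=34 v=4: → [27,36); WM=32; [18,27) fires=3
i=13 t=38 v=5: → [36,45); WM=36; [27,36) fires=8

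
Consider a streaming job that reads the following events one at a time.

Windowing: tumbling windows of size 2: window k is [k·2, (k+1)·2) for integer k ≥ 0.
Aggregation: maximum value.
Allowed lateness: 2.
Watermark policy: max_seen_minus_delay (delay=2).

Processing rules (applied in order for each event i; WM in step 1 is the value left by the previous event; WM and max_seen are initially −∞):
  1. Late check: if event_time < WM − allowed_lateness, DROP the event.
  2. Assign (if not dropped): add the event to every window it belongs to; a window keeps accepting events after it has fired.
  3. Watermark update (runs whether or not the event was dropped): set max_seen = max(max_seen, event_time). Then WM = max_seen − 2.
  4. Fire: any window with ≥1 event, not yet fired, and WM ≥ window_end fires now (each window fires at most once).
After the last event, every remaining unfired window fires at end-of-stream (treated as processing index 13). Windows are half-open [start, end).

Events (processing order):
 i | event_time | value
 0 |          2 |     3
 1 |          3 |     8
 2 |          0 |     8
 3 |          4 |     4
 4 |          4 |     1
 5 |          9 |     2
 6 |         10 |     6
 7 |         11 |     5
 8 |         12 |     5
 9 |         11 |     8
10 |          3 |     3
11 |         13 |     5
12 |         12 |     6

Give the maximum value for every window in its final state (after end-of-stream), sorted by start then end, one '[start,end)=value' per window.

[0,2)=8 [2,4)=8 [4,6)=4 [8,10)=2 [10,12)=8 [12,14)=6

i=0 t=2 v=3: → [2,4); WM=0
i=1 t=3 v=8: → [2,4); WM=1
i=2 t=0 v=8: → [0,2); WM=1
i=3 t=4 v=4: → [4,6); WM=2; [0,2) fires=8
i=4 t=4 v=1: → [4,6); WM=2
i=5 t=9 v=2: → [8,10); WM=7; [2,4) fires=8 [4,6) fires=4
i=6 t=10 v=6: → [10,12); WM=8
i=7 t=11 v=5: → [10,12); WM=9
i=8 t=12 v=5: → [12,14); WM=10; [8,10) fires=2
i=9 t=11 v=8: → [10,12); WM=10
i=10 t=3 v=3: DROP (t<10-2); WM=10
i=11 t=13 v=5: → [12,14); WM=11
i=12 t=12 v=6: → [12,14); WM=11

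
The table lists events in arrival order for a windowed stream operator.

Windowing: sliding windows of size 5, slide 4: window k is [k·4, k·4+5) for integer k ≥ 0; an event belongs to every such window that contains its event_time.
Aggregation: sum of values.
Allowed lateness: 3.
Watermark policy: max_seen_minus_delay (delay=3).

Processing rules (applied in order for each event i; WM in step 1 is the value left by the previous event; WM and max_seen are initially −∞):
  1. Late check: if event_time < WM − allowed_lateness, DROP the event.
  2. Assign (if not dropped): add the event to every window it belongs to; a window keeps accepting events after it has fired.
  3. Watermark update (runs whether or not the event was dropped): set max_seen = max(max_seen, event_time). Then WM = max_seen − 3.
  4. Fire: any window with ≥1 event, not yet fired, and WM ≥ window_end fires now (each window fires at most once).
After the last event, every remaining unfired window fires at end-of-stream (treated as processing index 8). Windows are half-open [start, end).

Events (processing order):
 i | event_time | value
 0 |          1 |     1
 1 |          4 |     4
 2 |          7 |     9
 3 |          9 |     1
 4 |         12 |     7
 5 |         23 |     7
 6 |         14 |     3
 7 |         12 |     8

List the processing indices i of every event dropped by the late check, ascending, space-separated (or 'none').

6 7

i=0 t=1 v=1: → [0,5); WM=-2
i=1 t=4 v=4: → [4,9),[0,5); WM=1
i=2 t=7 v=9: → [4,9); WM=4
i=3 t=9 v=1: → [8,13); WM=6; [0,5) fires=5
i=4 t=12 v=7: → [12,17),[8,13); WM=9; [4,9) fires=13
i=5 t=23 v=7: → [20,25); WM=20; [8,13) fires=8 [12,17) fires=7
i=6 t=14 v=3: DROP (t<20-3); WM=20
i=7 t=12 v=8: DROP (t<20-3); WM=20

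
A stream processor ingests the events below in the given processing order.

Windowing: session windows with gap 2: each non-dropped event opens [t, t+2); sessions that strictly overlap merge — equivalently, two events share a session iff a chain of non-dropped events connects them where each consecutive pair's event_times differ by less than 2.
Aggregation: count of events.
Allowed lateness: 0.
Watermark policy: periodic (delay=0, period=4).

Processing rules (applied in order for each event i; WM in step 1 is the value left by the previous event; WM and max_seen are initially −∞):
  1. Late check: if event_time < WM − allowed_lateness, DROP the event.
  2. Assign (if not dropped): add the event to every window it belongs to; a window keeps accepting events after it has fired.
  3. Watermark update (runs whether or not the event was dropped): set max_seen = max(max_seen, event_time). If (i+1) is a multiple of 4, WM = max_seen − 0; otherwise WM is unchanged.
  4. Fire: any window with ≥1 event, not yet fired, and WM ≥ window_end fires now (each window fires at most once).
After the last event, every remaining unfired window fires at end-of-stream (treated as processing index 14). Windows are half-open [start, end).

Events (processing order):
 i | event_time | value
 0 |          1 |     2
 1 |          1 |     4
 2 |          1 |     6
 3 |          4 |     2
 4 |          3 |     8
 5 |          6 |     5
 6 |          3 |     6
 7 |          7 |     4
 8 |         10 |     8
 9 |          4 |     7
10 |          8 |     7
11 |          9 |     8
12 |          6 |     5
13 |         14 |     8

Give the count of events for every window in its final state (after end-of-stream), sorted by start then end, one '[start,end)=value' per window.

[1,3)=3 [4,6)=1 [6,12)=5 [14,16)=1

i=0 t=1 v=2: → [1,3); WM=−∞
i=1 t=1 v=4: → [1,3); WM=−∞
i=2 t=1 v=6: → [1,3); WM=−∞
i=3 t=4 v=2: → [4,6); WM=4
i=4 t=3 v=8: DROP (t<4-0); WM=4
i=5 t=6 v=5: → [6,8); WM=4
i=6 t=3 v=6: DROP (t<4-0); WM=4
i=7 t=7 v=4: → [6,9); WM=7
i=8 t=10 v=8: → [10,12); WM=7
i=9 t=4 v=7: DROP (t<7-0); WM=7
i=10 t=8 v=7: → [6,10); WM=7
i=11 t=9 v=8: → [6,12); WM=10
i=12 t=6 v=5: DROP (t<10-0); WM=10
i=13 t=14 v=8: → [14,16); WM=10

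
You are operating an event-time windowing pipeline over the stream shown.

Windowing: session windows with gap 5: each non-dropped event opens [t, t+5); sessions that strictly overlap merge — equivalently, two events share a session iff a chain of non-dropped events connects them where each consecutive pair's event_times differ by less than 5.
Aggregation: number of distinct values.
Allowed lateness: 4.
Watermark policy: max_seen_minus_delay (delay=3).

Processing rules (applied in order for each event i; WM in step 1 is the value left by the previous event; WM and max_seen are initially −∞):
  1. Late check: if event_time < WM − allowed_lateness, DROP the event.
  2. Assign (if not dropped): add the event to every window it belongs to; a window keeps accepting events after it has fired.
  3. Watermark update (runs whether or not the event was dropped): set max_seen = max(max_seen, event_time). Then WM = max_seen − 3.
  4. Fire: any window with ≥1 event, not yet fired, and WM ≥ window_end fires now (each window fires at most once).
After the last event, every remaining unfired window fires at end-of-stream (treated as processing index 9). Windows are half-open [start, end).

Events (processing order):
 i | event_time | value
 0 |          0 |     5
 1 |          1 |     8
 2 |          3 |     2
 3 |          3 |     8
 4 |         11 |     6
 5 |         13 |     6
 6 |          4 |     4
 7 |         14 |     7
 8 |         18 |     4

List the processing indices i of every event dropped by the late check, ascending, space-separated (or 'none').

6

i=0 t=0 v=5: → [0,5); WM=-3
i=1 t=1 v=8: → [0,6); WM=-2
i=2 t=3 v=2: → [0,8); WM=0
i=3 t=3 v=8: → [0,8); WM=0
i=4 t=11 v=6: → [11,16); WM=8
i=5 t=13 v=6: → [11,18); WM=10
i=6 t=4 v=4: DROP (t<10-4); WM=10
i=7 t=14 v=7: → [11,19); WM=11
i=8 t=18 v=4: → [11,23); WM=15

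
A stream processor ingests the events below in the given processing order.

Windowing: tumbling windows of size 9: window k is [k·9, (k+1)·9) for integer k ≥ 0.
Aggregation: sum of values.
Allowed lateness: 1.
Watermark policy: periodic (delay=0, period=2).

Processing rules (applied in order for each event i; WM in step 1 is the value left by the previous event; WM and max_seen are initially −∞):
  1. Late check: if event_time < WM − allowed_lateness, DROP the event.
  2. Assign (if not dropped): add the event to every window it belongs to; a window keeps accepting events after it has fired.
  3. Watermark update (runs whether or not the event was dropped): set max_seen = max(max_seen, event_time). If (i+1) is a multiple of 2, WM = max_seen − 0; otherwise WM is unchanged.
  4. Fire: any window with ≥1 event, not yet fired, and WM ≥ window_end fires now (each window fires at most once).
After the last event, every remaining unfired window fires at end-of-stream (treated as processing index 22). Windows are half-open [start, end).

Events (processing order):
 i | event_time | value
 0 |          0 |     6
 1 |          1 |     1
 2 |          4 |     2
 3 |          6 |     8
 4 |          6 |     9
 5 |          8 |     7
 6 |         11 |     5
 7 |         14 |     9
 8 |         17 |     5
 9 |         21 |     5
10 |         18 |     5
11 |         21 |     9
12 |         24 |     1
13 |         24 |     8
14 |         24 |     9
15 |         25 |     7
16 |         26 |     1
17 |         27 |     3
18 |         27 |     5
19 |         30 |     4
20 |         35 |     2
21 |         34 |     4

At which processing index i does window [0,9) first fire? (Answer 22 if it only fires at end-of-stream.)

i=0 t=0 v=6: → [0,9); WM=−∞
i=1 t=1 v=1: → [0,9); WM=1
i=2 t=4 v=2: → [0,9); WM=1
i=3 t=6 v=8: → [0,9); WM=6
i=4 t=6 v=9: → [0,9); WM=6
i=5 t=8 v=7: → [0,9); WM=8
i=6 t=11 v=5: → [9,18); WM=8
i=7 t=14 v=9: → [9,18); WM=14; [0,9) fires=33
i=8 t=17 v=5: → [9,18); WM=14
i=9 t=21 v=5: → [18,27); WM=21; [9,18) fires=19
i=10 t=18 v=5: DROP (t<21-1); WM=21
i=11 t=21 v=9: → [18,27); WM=21
i=12 t=24 v=1: → [18,27); WM=21
i=13 t=24 v=8: → [18,27); WM=24
i=14 t=24 v=9: → [18,27); WM=24
i=15 t=25 v=7: → [18,27); WM=25
i=16 t=26 v=1: → [18,27); WM=25
i=17 t=27 v=3: → [27,36); WM=27; [18,27) fires=40
i=18 t=27 v=5: → [27,36); WM=27
i=19 t=30 v=4: → [27,36); WM=30
i=20 t=35 v=2: → [27,36); WM=30
i=21 t=34 v=4: → [27,36); WM=35

7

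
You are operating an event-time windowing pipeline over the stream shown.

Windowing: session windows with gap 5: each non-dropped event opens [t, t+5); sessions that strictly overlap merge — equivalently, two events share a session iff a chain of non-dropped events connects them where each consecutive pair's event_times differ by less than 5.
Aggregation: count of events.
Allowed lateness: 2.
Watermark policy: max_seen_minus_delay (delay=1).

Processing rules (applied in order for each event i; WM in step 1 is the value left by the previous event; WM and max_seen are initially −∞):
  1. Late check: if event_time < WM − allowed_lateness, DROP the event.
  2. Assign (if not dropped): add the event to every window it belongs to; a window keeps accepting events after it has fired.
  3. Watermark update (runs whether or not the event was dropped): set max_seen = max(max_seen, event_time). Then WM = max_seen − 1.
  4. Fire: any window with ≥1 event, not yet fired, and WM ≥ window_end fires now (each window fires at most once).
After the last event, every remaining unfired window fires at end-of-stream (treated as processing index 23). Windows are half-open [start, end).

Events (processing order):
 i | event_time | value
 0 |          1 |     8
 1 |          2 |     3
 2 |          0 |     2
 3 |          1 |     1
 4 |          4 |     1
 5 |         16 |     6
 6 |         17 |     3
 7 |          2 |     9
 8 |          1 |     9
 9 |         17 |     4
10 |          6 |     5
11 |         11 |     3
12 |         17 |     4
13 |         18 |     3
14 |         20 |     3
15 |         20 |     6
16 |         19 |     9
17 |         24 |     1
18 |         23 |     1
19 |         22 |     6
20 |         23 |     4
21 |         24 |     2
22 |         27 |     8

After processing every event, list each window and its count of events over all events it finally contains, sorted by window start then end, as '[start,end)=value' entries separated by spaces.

i=0 t=1 v=8: → [1,6); WM=0
i=1 t=2 v=3: → [1,7); WM=1
i=2 t=0 v=2: → [0,7); WM=1
i=3 t=1 v=1: → [0,7); WM=1
i=4 t=4 v=1: → [0,9); WM=3
i=5 t=16 v=6: → [16,21); WM=15
i=6 t=17 v=3: → [16,22); WM=16
i=7 t=2 v=9: DROP (t<16-2); WM=16
i=8 t=1 v=9: DROP (t<16-2); WM=16
i=9 t=17 v=4: → [16,22); WM=16
i=10 t=6 v=5: DROP (t<16-2); WM=16
i=11 t=11 v=3: DROP (t<16-2); WM=16
i=12 t=17 v=4: → [16,22); WM=16
i=13 t=18 v=3: → [16,23); WM=17
i=14 t=20 v=3: → [16,25); WM=19
i=15 t=20 v=6: → [16,25); WM=19
i=16 t=19 v=9: → [16,25); WM=19
i=17 t=24 v=1: → [16,29); WM=23
i=18 t=23 v=1: → [16,29); WM=23
i=19 t=22 v=6: → [16,29); WM=23
i=20 t=23 v=4: → [16,29); WM=23
i=21 t=24 v=2: → [16,29); WM=23
i=22 t=27 v=8: → [16,32); WM=26

[0,9)=5 [16,32)=14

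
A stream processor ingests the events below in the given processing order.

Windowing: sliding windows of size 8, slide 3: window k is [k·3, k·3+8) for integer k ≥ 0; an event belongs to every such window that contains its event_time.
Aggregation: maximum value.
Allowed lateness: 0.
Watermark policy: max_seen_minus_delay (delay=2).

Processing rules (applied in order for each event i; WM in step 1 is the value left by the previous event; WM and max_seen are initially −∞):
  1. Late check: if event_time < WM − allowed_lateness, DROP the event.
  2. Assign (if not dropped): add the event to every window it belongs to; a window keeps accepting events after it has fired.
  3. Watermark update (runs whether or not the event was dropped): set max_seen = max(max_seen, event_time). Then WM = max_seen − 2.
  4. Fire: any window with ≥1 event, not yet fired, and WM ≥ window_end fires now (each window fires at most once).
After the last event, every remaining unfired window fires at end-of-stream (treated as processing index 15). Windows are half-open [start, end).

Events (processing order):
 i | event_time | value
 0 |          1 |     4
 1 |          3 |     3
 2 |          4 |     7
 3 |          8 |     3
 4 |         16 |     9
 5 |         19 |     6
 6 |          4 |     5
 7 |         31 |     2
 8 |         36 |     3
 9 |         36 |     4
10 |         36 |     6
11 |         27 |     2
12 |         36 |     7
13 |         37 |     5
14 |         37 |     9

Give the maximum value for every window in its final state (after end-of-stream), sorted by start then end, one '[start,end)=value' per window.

[0,8)=7 [3,11)=7 [6,14)=3 [9,17)=9 [12,20)=9 [15,23)=9 [18,26)=6 [24,32)=2 [27,35)=2 [30,38)=9 [33,41)=9 [36,44)=9

i=0 t=1 v=4: → [0,8); WM=-1
i=1 t=3 v=3: → [3,11),[0,8); WM=1
i=2 t=4 v=7: → [3,11),[0,8); WM=2
i=3 t=8 v=3: → [6,14),[3,11); WM=6
i=4 t=16 v=9: → [15,23),[12,20),[9,17); WM=14; [0,8) fires=7 [3,11) fires=7 [6,14) fires=3
i=5 t=19 v=6: → [18,26),[15,23),[12,20); WM=17; [9,17) fires=9
i=6 t=4 v=5: DROP (t<17-0); WM=17
i=7 t=31 v=2: → [30,38),[27,35),[24,32); WM=29; [12,20) fires=9 [15,23) fires=9 [18,26) fires=6
i=8 t=36 v=3: → [36,44),[33,41),[30,38); WM=34; [24,32) fires=2
i=9 t=36 v=4: → [36,44),[33,41),[30,38); WM=34
i=10 t=36 v=6: → [36,44),[33,41),[30,38); WM=34
i=11 t=27 v=2: DROP (t<34-0); WM=34
i=12 t=36 v=7: → [36,44),[33,41),[30,38); WM=34
i=13 t=37 v=5: → [36,44),[33,41),[30,38); WM=35; [27,35) fires=2
i=14 t=37 v=9: → [36,44),[33,41),[30,38); WM=35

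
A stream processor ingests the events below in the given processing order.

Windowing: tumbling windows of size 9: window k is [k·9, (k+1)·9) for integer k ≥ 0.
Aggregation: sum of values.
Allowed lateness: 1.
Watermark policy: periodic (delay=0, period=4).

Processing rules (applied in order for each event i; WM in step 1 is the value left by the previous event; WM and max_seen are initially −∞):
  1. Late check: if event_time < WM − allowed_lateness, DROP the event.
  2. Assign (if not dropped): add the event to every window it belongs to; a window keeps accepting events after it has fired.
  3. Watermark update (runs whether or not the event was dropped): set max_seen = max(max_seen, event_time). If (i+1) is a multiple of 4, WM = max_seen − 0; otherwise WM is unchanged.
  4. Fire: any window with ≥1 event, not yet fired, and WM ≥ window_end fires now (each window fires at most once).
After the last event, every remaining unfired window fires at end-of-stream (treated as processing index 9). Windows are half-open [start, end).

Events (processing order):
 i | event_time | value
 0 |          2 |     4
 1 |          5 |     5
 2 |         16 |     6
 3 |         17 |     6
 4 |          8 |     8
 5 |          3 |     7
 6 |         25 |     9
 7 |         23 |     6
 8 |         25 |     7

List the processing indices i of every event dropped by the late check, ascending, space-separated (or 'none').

i=0 t=2 v=4: → [0,9); WM=−∞
i=1 t=5 v=5: → [0,9); WM=−∞
i=2 t=16 v=6: → [9,18); WM=−∞
i=3 t=17 v=6: → [9,18); WM=17; [0,9) fires=9
i=4 t=8 v=8: DROP (t<17-1); WM=17
i=5 t=3 v=7: DROP (t<17-1); WM=17
i=6 t=25 v=9: → [18,27); WM=17
i=7 t=23 v=6: → [18,27); WM=25; [9,18) fires=12
i=8 t=25 v=7: → [18,27); WM=25

4 5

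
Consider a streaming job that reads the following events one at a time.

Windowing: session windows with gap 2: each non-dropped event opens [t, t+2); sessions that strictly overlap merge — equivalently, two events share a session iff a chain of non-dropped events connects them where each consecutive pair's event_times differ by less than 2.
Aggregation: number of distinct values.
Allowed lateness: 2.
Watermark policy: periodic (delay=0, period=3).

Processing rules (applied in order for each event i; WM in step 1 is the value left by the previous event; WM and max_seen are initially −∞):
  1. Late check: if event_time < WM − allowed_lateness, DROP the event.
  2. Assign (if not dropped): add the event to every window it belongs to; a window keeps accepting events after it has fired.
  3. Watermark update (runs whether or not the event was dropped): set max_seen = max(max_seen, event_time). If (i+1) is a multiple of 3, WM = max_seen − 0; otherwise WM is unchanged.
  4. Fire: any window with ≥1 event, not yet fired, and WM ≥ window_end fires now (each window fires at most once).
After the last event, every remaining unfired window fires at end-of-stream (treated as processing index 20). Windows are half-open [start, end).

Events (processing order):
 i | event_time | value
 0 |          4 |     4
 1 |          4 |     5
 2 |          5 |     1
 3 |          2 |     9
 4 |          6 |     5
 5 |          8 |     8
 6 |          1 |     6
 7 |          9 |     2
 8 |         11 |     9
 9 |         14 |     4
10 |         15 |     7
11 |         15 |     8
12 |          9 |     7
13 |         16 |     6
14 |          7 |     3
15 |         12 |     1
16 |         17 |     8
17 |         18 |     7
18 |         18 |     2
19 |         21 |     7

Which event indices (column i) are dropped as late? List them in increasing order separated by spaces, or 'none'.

i=0 t=4 v=4: → [4,6); WM=−∞
i=1 t=4 v=5: → [4,6); WM=−∞
i=2 t=5 v=1: → [4,7); WM=5
i=3 t=2 v=9: DROP (t<5-2); WM=5
i=4 t=6 v=5: → [4,8); WM=5
i=5 t=8 v=8: → [8,10); WM=8
i=6 t=1 v=6: DROP (t<8-2); WM=8
i=7 t=9 v=2: → [8,11); WM=8
i=8 t=11 v=9: → [11,13); WM=11
i=9 t=14 v=4: → [14,16); WM=11
i=10 t=15 v=7: → [14,17); WM=11
i=11 t=15 v=8: → [14,17); WM=15
i=12 t=9 v=7: DROP (t<15-2); WM=15
i=13 t=16 v=6: → [14,18); WM=15
i=14 t=7 v=3: DROP (t<15-2); WM=16
i=15 t=12 v=1: DROP (t<16-2); WM=16
i=16 t=17 v=8: → [14,19); WM=16
i=17 t=18 v=7: → [14,20); WM=18
i=18 t=18 v=2: → [14,20); WM=18
i=19 t=21 v=7: → [21,23); WM=18

3 6 12 14 15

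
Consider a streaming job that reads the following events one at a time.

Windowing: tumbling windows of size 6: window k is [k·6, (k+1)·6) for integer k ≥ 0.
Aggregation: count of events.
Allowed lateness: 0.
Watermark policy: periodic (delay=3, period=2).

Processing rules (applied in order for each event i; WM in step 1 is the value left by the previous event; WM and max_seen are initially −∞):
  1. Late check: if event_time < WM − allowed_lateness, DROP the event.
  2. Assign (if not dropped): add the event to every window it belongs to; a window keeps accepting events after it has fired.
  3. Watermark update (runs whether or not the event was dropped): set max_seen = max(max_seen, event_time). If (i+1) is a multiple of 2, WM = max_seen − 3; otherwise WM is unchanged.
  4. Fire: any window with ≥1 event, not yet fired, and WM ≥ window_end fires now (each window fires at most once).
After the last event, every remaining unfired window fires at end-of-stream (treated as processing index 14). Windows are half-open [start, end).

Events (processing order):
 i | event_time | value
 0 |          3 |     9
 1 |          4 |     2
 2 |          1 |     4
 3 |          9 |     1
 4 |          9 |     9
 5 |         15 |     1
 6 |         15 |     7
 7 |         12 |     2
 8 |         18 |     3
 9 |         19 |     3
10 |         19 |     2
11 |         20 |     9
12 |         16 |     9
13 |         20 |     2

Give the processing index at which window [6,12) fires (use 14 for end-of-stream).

5

i=0 t=3 v=9: → [0,6); WM=−∞
i=1 t=4 v=2: → [0,6); WM=1
i=2 t=1 v=4: → [0,6); WM=1
i=3 t=9 v=1: → [6,12); WM=6; [0,6) fires=3
i=4 t=9 v=9: → [6,12); WM=6
i=5 t=15 v=1: → [12,18); WM=12; [6,12) fires=2
i=6 t=15 v=7: → [12,18); WM=12
i=7 t=12 v=2: → [12,18); WM=12
i=8 t=18 v=3: → [18,24); WM=12
i=9 t=19 v=3: → [18,24); WM=16
i=10 t=19 v=2: → [18,24); WM=16
i=11 t=20 v=9: → [18,24); WM=17
i=12 t=16 v=9: DROP (t<17-0); WM=17
i=13 t=20 v=2: → [18,24); WM=17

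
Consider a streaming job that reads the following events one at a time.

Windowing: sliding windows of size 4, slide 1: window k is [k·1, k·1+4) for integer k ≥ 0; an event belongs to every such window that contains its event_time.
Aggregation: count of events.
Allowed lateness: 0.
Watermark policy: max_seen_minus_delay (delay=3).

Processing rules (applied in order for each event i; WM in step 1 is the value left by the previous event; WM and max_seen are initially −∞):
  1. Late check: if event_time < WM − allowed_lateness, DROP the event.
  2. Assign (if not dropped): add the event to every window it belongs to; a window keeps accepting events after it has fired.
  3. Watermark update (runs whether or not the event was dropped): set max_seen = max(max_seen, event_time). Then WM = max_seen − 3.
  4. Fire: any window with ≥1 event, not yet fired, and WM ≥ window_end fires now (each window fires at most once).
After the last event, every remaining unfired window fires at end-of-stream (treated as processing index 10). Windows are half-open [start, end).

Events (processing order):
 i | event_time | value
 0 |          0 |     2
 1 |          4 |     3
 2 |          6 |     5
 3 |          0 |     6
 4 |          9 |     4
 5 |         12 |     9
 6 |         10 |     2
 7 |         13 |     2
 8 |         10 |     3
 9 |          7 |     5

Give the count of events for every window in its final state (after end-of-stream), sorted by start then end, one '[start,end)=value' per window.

i=0 t=0 v=2: → [0,4); WM=-3
i=1 t=4 v=3: → [4,8),[3,7),[2,6),[1,5); WM=1
i=2 t=6 v=5: → [6,10),[5,9),[4,8),[3,7); WM=3
i=3 t=0 v=6: DROP (t<3-0); WM=3
i=4 t=9 v=4: → [9,13),[8,12),[7,11),[6,10); WM=6; [0,4) fires=1 [1,5) fires=1 [2,6) fires=1
i=5 t=12 v=9: → [12,16),[11,15),[10,14),[9,13); WM=9; [3,7) fires=2 [4,8) fires=2 [5,9) fires=1
i=6 t=10 v=2: → [10,14),[9,13),[8,12),[7,11); WM=9
i=7 t=13 v=2: → [13,17),[12,16),[11,15),[10,14); WM=10; [6,10) fires=2
i=8 t=10 v=3: → [10,14),[9,13),[8,12),[7,11); WM=10
i=9 t=7 v=5: DROP (t<10-0); WM=10

[0,4)=1 [1,5)=1 [2,6)=1 [3,7)=2 [4,8)=2 [5,9)=1 [6,10)=2 [7,11)=3 [8,12)=3 [9,13)=4 [10,14)=4 [11,15)=2 [12,16)=2 [13,17)=1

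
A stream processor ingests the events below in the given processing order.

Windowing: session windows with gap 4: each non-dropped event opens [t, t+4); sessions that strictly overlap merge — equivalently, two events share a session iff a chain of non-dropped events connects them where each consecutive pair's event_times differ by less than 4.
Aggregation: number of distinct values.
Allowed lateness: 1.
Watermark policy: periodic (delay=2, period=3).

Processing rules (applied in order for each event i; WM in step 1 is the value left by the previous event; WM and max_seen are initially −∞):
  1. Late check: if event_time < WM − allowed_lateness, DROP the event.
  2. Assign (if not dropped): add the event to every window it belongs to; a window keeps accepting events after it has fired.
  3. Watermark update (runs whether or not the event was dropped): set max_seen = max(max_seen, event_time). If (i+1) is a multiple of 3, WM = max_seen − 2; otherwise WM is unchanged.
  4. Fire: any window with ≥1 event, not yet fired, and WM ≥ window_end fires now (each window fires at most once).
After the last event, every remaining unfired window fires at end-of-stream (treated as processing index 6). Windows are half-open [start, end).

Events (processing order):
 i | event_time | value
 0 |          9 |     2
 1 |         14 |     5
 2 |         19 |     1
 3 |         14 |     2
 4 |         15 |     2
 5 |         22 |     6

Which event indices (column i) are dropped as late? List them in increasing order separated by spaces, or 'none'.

i=0 t=9 v=2: → [9,13); WM=−∞
i=1 t=14 v=5: → [14,18); WM=−∞
i=2 t=19 v=1: → [19,23); WM=17
i=3 t=14 v=2: DROP (t<17-1); WM=17
i=4 t=15 v=2: DROP (t<17-1); WM=17
i=5 t=22 v=6: → [19,26); WM=20

3 4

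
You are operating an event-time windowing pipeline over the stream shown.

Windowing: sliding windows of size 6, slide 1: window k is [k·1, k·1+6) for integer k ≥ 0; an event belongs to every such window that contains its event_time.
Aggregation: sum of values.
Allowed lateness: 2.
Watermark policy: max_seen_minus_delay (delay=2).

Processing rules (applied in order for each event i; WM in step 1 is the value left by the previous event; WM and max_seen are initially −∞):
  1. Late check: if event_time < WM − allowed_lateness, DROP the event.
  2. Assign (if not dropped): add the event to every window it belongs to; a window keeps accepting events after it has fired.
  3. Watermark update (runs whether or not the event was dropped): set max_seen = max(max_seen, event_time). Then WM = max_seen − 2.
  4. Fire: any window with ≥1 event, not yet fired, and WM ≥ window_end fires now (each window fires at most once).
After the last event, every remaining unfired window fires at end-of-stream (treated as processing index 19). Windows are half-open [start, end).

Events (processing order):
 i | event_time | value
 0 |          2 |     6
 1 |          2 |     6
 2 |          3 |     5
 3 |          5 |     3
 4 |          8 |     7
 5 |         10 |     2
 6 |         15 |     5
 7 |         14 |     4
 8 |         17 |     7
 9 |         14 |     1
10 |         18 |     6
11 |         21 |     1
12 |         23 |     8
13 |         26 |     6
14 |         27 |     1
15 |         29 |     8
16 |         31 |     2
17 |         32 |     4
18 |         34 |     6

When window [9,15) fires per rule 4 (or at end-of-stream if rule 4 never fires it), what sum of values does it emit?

6

i=0 t=2 v=6: → [2,8),[1,7),[0,6); WM=0
i=1 t=2 v=6: → [2,8),[1,7),[0,6); WM=0
i=2 t=3 v=5: → [3,9),[2,8),[1,7),[0,6); WM=1
i=3 t=5 v=3: → [5,11),[4,10),[3,9),[2,8),[1,7),[0,6); WM=3
i=4 t=8 v=7: → [8,14),[7,13),[6,12),[5,11),[4,10),[3,9); WM=6; [0,6) fires=20
i=5 t=10 v=2: → [10,16),[9,15),[8,14),[7,13),[6,12),[5,11); WM=8; [1,7) fires=20 [2,8) fires=20
i=6 t=15 v=5: → [15,21),[14,20),[13,19),[12,18),[11,17),[10,16); WM=13; [3,9) fires=15 [4,10) fires=10 [5,11) fires=12 [6,12) fires=9 [7,13) fires=9
i=7 t=14 v=4: → [14,20),[13,19),[12,18),[11,17),[10,16),[9,15); WM=13
i=8 t=17 v=7: → [17,23),[16,22),[15,21),[14,20),[13,19),[12,18); WM=15; [8,14) fires=9 [9,15) fires=6
i=9 t=14 v=1: → [14,20),[13,19),[12,18),[11,17),[10,16),[9,15); WM=15
i=10 t=18 v=6: → [18,24),[17,23),[16,22),[15,21),[14,20),[13,19); WM=16; [10,16) fires=12
i=11 t=21 v=1: → [21,27),[20,26),[19,25),[18,24),[17,23),[16,22); WM=19; [11,17) fires=10 [12,18) fires=17 [13,19) fires=23
i=12 t=23 v=8: → [23,29),[22,28),[21,27),[20,26),[19,25),[18,24); WM=21; [14,20) fires=23 [15,21) fires=18
i=13 t=26 v=6: → [26,32),[25,31),[24,30),[23,29),[22,28),[21,27); WM=24; [16,22) fires=14 [17,23) fires=14 [18,24) fires=15
i=14 t=27 v=1: → [27,33),[26,32),[25,31),[24,30),[23,29),[22,28); WM=25; [19,25) fires=9
i=15 t=29 v=8: → [29,35),[28,34),[27,33),[26,32),[25,31),[24,30); WM=27; [20,26) fires=9 [21,27) fires=15
i=16 t=31 v=2: → [31,37),[30,36),[29,35),[28,34),[27,33),[26,32); WM=29; [22,28) fires=15 [23,29) fires=15
i=17 t=32 v=4: → [32,38),[31,37),[30,36),[29,35),[28,34),[27,33); WM=30; [24,30) fires=15
i=18 t=34 v=6: → [34,40),[33,39),[32,38),[31,37),[30,36),[29,35); WM=32; [25,31) fires=15 [26,32) fires=17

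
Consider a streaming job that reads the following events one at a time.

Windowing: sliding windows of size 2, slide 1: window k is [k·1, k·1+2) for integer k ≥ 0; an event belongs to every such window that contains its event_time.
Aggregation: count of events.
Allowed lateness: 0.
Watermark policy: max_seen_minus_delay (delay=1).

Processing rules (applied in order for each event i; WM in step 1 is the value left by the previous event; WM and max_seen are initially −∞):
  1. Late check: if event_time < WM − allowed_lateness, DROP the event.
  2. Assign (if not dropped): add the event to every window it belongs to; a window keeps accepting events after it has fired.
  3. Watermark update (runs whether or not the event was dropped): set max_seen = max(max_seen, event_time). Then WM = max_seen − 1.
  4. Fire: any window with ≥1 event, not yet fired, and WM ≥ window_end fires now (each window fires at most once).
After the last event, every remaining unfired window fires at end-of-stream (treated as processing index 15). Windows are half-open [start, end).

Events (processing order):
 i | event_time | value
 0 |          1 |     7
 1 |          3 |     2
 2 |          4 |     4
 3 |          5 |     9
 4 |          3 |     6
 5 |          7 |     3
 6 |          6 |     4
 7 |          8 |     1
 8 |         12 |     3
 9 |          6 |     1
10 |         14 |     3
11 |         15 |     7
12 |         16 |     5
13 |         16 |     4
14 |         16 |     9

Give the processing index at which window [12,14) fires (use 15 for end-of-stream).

i=0 t=1 v=7: → [1,3),[0,2); WM=0
i=1 t=3 v=2: → [3,5),[2,4); WM=2; [0,2) fires=1
i=2 t=4 v=4: → [4,6),[3,5); WM=3; [1,3) fires=1
i=3 t=5 v=9: → [5,7),[4,6); WM=4; [2,4) fires=1
i=4 t=3 v=6: DROP (t<4-0); WM=4
i=5 t=7 v=3: → [7,9),[6,8); WM=6; [3,5) fires=2 [4,6) fires=2
i=6 t=6 v=4: → [6,8),[5,7); WM=6
i=7 t=8 v=1: → [8,10),[7,9); WM=7; [5,7) fires=2
i=8 t=12 v=3: → [12,14),[11,13); WM=11; [6,8) fires=2 [7,9) fires=2 [8,10) fires=1
i=9 t=6 v=1: DROP (t<11-0); WM=11
i=10 t=14 v=3: → [14,16),[13,15); WM=13; [11,13) fires=1
i=11 t=15 v=7: → [15,17),[14,16); WM=14; [12,14) fires=1
i=12 t=16 v=5: → [16,18),[15,17); WM=15; [13,15) fires=1
i=13 t=16 v=4: → [16,18),[15,17); WM=15
i=14 t=16 v=9: → [16,18),[15,17); WM=15

11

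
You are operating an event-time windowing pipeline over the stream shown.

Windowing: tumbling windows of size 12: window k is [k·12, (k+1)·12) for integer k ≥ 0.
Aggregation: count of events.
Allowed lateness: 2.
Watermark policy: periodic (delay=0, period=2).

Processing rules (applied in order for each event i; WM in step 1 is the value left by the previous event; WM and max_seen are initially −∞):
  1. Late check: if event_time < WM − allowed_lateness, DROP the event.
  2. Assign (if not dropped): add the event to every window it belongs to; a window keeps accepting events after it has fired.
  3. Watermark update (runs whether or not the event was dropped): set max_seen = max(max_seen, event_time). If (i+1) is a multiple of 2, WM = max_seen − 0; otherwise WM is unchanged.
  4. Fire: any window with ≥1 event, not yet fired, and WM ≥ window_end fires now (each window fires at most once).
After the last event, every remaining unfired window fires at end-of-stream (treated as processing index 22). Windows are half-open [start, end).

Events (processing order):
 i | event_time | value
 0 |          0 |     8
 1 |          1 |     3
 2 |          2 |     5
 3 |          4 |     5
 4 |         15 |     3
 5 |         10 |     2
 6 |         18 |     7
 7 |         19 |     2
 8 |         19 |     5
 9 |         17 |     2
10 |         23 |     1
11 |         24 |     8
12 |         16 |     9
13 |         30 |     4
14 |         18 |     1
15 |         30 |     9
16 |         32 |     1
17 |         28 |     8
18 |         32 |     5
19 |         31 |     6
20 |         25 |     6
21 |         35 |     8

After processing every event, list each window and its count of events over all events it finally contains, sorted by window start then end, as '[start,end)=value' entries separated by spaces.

i=0 t=0 v=8: → [0,12); WM=−∞
i=1 t=1 v=3: → [0,12); WM=1
i=2 t=2 v=5: → [0,12); WM=1
i=3 t=4 v=5: → [0,12); WM=4
i=4 t=15 v=3: → [12,24); WM=4
i=5 t=10 v=2: → [0,12); WM=15; [0,12) fires=5
i=6 t=18 v=7: → [12,24); WM=15
i=7 t=19 v=2: → [12,24); WM=19
i=8 t=19 v=5: → [12,24); WM=19
i=9 t=17 v=2: → [12,24); WM=19
i=10 t=23 v=1: → [12,24); WM=19
i=11 t=24 v=8: → [24,36); WM=24; [12,24) fires=6
i=12 t=16 v=9: DROP (t<24-2); WM=24
i=13 t=30 v=4: → [24,36); WM=30
i=14 t=18 v=1: DROP (t<30-2); WM=30
i=15 t=30 v=9: → [24,36); WM=30
i=16 t=32 v=1: → [24,36); WM=30
i=17 t=28 v=8: → [24,36); WM=32
i=18 t=32 v=5: → [24,36); WM=32
i=19 t=31 v=6: → [24,36); WM=32
i=20 t=25 v=6: DROP (t<32-2); WM=32
i=21 t=35 v=8: → [24,36); WM=35

[0,12)=5 [12,24)=6 [24,36)=8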